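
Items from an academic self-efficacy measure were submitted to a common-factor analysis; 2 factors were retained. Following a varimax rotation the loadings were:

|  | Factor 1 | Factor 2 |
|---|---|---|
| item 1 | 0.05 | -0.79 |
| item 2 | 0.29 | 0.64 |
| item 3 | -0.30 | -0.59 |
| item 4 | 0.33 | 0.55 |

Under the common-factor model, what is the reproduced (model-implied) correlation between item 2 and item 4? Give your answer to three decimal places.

r̂ = Σ λ_i·λ_j across factors = (0.29)(0.33) + (0.64)(0.55)
  = +0.0957 +0.3520 = 0.4477

0.448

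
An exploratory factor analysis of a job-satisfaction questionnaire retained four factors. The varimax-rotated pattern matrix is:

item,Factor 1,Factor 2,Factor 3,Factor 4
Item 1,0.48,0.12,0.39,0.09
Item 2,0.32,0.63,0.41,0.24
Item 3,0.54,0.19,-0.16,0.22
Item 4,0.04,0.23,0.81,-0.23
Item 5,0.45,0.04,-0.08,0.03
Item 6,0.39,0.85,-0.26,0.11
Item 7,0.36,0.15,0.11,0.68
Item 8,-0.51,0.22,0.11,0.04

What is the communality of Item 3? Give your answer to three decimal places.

h² = 0.54² + 0.19² + (-0.16)² + 0.22² = 0.2916 + 0.0361 + 0.0256 + 0.0484 = 0.4017

0.402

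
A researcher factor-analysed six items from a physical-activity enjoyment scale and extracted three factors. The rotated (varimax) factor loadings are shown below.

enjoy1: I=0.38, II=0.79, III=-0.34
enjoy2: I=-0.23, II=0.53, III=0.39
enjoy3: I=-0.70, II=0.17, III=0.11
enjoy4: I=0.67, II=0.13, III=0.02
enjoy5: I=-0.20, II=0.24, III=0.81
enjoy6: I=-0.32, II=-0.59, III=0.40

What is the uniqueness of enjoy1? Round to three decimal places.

0.116

h² = 0.38² + 0.79² + (-0.34)² = 0.1444 + 0.6241 + 0.1156 = 0.8841
Uniqueness u² = 1 − h² = 1 − 0.8841 = 0.1159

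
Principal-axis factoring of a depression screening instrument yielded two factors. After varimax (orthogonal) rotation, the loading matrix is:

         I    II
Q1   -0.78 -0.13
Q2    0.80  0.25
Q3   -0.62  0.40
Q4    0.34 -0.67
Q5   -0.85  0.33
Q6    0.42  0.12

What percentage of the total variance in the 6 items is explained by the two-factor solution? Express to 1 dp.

57.6%

Communalities: 0.6253, 0.7025, 0.5444, 0.5645, 0.8314, 0.1908; Σh² = 3.4589.
Total variance with 6 standardized items is 6, so the solution explains 3.4589/6 = 0.5765 = 57.65%.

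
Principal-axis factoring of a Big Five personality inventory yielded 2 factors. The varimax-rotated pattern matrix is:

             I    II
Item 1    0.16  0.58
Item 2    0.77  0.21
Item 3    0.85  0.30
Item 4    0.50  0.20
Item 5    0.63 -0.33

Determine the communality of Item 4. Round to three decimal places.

h² = 0.50² + 0.20² = 0.2500 + 0.0400 = 0.2900

0.290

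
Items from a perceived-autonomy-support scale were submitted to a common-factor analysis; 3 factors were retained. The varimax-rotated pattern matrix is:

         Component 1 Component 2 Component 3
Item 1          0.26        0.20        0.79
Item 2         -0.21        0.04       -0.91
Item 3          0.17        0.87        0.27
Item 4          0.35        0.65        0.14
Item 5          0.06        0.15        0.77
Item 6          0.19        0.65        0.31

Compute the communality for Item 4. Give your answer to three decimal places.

0.565

h² = 0.35² + 0.65² + 0.14² = 0.1225 + 0.4225 + 0.0196 = 0.5646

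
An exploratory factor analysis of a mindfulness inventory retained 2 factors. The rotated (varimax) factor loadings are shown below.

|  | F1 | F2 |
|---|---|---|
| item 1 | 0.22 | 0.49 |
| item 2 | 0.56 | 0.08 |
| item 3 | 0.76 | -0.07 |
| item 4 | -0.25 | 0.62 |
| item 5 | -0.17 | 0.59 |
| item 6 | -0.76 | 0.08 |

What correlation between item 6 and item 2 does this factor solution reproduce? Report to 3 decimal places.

r̂ = Σ λ_i·λ_j across factors = (-0.76)(0.56) + (0.08)(0.08)
  = -0.4256 +0.0064 = -0.4192

-0.419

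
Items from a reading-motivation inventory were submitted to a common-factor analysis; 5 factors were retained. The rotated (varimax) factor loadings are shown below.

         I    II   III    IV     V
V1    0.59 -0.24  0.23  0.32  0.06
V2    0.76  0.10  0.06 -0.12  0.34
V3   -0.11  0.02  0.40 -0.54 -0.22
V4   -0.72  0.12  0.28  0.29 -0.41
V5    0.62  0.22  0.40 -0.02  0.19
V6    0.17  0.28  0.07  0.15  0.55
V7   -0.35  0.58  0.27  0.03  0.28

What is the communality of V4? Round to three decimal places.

h² = (-0.72)² + 0.12² + 0.28² + 0.29² + (-0.41)² = 0.5184 + 0.0144 + 0.0784 + 0.0841 + 0.1681 = 0.8634

0.863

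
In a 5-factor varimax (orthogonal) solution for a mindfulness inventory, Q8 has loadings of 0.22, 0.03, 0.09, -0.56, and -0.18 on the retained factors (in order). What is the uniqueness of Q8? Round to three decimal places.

h² = 0.22² + 0.03² + 0.09² + (-0.56)² + (-0.18)² = 0.0484 + 0.0009 + 0.0081 + 0.3136 + 0.0324 = 0.4034
Uniqueness u² = 1 − h² = 1 − 0.4034 = 0.5966

0.597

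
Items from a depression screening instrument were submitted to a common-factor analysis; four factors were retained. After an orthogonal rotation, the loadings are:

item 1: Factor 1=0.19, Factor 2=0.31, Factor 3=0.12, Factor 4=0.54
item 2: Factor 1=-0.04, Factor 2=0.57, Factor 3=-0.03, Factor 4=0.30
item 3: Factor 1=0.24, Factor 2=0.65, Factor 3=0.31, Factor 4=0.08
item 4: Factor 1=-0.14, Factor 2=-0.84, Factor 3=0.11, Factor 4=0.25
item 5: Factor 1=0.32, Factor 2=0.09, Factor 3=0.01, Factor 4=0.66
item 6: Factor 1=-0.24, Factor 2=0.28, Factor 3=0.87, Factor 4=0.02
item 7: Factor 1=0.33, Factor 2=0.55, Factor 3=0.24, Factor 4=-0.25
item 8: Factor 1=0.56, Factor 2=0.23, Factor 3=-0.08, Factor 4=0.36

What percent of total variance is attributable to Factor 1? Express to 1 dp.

SS loadings for Factor 1 = 0.19² + (-0.04)² + 0.24² + (-0.14)² + 0.32² + (-0.24)² + 0.33² + 0.56² = 0.6974
With 8 standardized items, total variance = 8. Proportion = 0.6974/8 = 0.0872 → 8.72%.

8.7%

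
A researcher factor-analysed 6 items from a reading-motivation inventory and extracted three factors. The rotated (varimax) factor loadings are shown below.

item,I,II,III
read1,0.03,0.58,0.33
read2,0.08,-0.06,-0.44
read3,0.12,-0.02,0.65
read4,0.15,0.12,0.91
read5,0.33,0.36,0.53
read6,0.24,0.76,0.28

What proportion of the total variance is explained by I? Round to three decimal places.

SS loadings for I = 0.03² + 0.08² + 0.12² + 0.15² + 0.33² + 0.24² = 0.2107
Proportion of variance = 0.2107 / 6 = 0.0351.

0.035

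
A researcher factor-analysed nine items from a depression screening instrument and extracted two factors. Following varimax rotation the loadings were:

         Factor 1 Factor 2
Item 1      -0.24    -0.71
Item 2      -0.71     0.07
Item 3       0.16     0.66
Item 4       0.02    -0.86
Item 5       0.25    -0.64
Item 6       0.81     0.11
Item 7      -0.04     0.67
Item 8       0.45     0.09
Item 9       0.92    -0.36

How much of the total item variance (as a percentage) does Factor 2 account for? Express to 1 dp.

SS loadings for Factor 2 = (-0.71)² + 0.07² + 0.66² + (-0.86)² + (-0.64)² + 0.11² + 0.67² + 0.09² + (-0.36)² = 2.6925
With 9 standardized items, total variance = 9. Proportion = 2.6925/9 = 0.2992 → 29.92%.

29.9%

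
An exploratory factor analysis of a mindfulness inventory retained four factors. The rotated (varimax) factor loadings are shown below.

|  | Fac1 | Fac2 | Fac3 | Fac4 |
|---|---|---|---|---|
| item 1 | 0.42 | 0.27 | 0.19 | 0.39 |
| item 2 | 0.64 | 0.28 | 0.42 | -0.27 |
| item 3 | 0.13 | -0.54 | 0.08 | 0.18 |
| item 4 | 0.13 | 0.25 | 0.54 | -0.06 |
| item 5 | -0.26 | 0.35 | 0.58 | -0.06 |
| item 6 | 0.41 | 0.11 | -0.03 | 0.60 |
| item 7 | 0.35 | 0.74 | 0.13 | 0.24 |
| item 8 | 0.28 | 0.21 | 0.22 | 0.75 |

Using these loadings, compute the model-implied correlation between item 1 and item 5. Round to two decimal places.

r̂ = Σ λ_i·λ_j across factors = (0.42)(-0.26) + (0.27)(0.35) + (0.19)(0.58) + (0.39)(-0.06)
  = -0.1092 +0.0945 +0.1102 -0.0234 = 0.0721

0.07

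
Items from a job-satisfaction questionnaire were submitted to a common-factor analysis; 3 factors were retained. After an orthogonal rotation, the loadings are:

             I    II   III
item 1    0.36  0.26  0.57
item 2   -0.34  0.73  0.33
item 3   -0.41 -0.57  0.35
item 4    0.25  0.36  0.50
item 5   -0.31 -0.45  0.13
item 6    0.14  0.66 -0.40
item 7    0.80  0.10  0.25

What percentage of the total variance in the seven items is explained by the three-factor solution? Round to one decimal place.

56.9%

SS loadings by factor: 1.2315, 1.7031, 1.0457; total = 3.9803.
Total variance with 7 standardized items is 7, so the solution explains 3.9803/7 = 0.5686 = 56.86%.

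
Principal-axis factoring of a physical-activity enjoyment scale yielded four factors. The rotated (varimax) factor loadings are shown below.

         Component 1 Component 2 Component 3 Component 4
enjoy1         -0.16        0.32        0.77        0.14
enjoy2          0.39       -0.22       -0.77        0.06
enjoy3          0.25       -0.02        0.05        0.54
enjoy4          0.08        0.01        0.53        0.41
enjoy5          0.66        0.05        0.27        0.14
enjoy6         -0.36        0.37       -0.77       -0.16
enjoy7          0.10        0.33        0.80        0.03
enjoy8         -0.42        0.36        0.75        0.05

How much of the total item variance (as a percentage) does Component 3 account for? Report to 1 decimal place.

41.7%

SS loadings for Component 3 = 0.77² + (-0.77)² + 0.05² + 0.53² + 0.27² + (-0.77)² + 0.80² + 0.75² = 3.3375
With 8 standardized items, total variance = 8. Proportion = 3.3375/8 = 0.4172 → 41.72%.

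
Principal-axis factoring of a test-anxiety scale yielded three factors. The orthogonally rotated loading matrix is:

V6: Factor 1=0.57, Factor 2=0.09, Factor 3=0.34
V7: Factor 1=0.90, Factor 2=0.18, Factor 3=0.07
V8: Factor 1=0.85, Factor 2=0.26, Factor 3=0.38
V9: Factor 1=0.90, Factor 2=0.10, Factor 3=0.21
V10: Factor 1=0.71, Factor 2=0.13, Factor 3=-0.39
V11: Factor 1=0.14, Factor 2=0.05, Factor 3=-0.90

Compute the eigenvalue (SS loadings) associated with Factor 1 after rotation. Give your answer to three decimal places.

SS loadings for Factor 1 = 0.57² + 0.90² + 0.85² + 0.90² + 0.71² + 0.14² = 0.3249 + 0.8100 + 0.7225 + 0.8100 + 0.5041 + 0.0196 = 3.1911

3.191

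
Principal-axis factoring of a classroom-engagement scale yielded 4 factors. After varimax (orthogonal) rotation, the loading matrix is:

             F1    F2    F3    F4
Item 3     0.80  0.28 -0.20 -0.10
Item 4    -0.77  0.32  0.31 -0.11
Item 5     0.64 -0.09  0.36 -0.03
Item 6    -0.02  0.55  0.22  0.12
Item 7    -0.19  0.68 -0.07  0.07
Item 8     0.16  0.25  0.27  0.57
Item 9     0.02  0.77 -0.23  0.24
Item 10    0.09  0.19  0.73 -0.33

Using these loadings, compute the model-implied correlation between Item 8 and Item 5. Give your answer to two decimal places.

r̂ = Σ λ_i·λ_j across factors = (0.16)(0.64) + (0.25)(-0.09) + (0.27)(0.36) + (0.57)(-0.03)
  = +0.1024 -0.0225 +0.0972 -0.0171 = 0.1600

0.16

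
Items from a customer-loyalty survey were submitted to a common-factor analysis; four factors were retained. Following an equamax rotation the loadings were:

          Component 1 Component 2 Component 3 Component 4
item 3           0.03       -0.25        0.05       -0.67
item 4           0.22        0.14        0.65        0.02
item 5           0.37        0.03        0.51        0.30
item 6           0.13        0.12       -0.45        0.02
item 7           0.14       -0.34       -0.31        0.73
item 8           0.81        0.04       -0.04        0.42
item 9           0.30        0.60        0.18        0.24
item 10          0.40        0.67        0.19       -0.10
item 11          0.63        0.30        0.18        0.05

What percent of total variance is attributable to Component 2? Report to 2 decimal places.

12.37%

SS loadings for Component 2 = (-0.25)² + 0.14² + 0.03² + 0.12² + (-0.34)² + 0.04² + 0.60² + 0.67² + 0.30² = 1.1135
With 9 standardized items, total variance = 9. Proportion = 1.1135/9 = 0.1237 → 12.37%.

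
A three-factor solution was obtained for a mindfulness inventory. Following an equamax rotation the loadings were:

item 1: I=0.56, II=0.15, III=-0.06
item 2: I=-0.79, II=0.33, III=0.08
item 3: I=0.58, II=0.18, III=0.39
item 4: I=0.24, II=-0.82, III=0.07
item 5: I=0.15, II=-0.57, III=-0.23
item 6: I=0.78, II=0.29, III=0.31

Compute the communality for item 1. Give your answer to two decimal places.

h² = 0.56² + 0.15² + (-0.06)² = 0.3136 + 0.0225 + 0.0036 = 0.3397

0.34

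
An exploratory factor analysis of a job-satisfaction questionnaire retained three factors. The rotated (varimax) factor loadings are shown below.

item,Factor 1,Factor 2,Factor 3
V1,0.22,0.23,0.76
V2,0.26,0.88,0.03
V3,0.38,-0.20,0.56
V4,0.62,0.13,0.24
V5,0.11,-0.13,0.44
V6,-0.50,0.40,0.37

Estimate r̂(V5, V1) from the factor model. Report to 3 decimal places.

0.329

r̂ = Σ λ_i·λ_j across factors = (0.11)(0.22) + (-0.13)(0.23) + (0.44)(0.76)
  = +0.0242 -0.0299 +0.3344 = 0.3287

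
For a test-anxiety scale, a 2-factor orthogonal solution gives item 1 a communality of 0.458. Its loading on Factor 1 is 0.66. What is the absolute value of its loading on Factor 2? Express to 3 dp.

Under orthogonal rotation h² = Σλ², so λ_Factor 2² = h² − (0.4356) = 0.458 − 0.4356 = 0.0224.
|λ| = √0.0224 = 0.1497.

0.150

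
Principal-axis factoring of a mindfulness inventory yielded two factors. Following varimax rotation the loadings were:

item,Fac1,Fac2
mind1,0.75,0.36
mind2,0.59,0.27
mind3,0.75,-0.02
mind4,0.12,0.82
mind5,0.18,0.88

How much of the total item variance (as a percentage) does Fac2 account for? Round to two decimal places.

32.99%

SS loadings for Fac2 = 0.36² + 0.27² + (-0.02)² + 0.82² + 0.88² = 1.6497
With 5 standardized items, total variance = 5. Proportion = 1.6497/5 = 0.3299 → 32.99%.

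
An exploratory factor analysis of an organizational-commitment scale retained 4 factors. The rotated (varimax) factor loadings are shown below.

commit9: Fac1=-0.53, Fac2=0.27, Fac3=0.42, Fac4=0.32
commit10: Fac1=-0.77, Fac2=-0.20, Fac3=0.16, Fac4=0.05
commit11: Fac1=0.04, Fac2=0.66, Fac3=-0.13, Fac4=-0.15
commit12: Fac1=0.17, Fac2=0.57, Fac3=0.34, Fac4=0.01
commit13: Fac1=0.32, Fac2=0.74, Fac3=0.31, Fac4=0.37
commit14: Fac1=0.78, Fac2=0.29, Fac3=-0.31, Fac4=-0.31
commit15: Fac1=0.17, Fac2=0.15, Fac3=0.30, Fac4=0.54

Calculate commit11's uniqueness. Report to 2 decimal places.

0.52

h² = 0.04² + 0.66² + (-0.13)² + (-0.15)² = 0.0016 + 0.4356 + 0.0169 + 0.0225 = 0.4766
Uniqueness u² = 1 − h² = 1 − 0.4766 = 0.5234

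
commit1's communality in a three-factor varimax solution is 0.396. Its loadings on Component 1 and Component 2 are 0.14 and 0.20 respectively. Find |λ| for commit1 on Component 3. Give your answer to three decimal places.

0.580

Under orthogonal rotation h² = Σλ², so λ_Component 3² = h² − (0.0596) = 0.396 − 0.0596 = 0.3364.
|λ| = √0.3364 = 0.5800.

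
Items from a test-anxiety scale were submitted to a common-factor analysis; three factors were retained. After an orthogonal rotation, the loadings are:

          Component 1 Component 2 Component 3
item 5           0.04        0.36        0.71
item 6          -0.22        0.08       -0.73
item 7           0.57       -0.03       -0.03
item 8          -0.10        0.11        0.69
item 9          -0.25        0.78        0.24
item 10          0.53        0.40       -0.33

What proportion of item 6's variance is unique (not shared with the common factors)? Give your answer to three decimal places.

h² = (-0.22)² + 0.08² + (-0.73)² = 0.0484 + 0.0064 + 0.5329 = 0.5877
Uniqueness u² = 1 − h² = 1 − 0.5877 = 0.4123

0.412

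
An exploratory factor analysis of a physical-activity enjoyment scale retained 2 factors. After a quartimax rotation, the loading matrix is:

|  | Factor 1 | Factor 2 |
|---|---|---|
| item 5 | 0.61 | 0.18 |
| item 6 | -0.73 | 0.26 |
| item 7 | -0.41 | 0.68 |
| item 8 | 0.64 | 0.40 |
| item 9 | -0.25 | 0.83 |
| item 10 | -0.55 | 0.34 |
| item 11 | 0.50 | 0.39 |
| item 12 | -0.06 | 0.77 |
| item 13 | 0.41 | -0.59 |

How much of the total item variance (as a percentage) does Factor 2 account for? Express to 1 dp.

29.1%

SS loadings for Factor 2 = 0.18² + 0.26² + 0.68² + 0.40² + 0.83² + 0.34² + 0.39² + 0.77² + (-0.59)² = 2.6200
With 9 standardized items, total variance = 9. Proportion = 2.6200/9 = 0.2911 → 29.11%.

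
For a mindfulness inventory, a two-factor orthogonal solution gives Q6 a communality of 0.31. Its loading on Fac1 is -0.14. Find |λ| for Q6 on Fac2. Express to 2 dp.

0.54

Under orthogonal rotation h² = Σλ², so λ_Fac2² = h² − (0.0196) = 0.31 − 0.0196 = 0.2904.
|λ| = √0.2904 = 0.5389.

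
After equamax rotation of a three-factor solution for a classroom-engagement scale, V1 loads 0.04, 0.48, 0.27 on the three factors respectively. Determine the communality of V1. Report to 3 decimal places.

h² = 0.04² + 0.48² + 0.27² = 0.0016 + 0.2304 + 0.0729 = 0.3049

0.305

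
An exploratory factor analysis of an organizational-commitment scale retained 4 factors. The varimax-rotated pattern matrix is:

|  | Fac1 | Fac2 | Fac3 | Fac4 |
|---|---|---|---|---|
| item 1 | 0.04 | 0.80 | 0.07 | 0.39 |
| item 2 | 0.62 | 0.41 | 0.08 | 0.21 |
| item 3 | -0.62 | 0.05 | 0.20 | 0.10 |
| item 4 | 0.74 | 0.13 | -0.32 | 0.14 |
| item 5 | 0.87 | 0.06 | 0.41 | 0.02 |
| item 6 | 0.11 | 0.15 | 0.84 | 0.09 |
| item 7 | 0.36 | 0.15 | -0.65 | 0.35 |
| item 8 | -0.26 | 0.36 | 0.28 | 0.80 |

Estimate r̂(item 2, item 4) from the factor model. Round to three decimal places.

0.516

r̂ = Σ λ_i·λ_j across factors = (0.62)(0.74) + (0.41)(0.13) + (0.08)(-0.32) + (0.21)(0.14)
  = +0.4588 +0.0533 -0.0256 +0.0294 = 0.5159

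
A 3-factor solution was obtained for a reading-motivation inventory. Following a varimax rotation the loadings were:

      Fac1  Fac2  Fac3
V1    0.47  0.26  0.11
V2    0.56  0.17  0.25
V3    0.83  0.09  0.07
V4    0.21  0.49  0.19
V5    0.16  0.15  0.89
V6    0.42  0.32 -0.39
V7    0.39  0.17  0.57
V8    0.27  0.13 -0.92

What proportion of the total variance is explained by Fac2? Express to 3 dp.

0.064

SS loadings for Fac2 = 0.26² + 0.17² + 0.09² + 0.49² + 0.15² + 0.32² + 0.17² + 0.13² = 0.5154
Proportion of variance = 0.5154 / 8 = 0.0644.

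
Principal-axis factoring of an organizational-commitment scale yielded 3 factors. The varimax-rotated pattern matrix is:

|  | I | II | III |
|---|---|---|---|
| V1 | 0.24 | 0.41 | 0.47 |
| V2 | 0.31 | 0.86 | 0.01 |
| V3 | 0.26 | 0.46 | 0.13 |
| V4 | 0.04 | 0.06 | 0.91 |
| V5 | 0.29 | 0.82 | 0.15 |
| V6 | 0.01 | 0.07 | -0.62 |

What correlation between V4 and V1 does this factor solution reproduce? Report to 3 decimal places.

r̂ = Σ λ_i·λ_j across factors = (0.04)(0.24) + (0.06)(0.41) + (0.91)(0.47)
  = +0.0096 +0.0246 +0.4277 = 0.4619

0.462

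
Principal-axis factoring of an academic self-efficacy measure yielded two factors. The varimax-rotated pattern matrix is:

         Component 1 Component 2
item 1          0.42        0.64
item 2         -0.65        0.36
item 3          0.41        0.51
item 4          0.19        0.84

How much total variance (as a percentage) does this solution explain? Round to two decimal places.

SS loadings by factor: 0.8031, 1.5049; total = 2.3080.
Total variance with 4 standardized items is 4, so the solution explains 2.3080/4 = 0.5770 = 57.70%.

57.70%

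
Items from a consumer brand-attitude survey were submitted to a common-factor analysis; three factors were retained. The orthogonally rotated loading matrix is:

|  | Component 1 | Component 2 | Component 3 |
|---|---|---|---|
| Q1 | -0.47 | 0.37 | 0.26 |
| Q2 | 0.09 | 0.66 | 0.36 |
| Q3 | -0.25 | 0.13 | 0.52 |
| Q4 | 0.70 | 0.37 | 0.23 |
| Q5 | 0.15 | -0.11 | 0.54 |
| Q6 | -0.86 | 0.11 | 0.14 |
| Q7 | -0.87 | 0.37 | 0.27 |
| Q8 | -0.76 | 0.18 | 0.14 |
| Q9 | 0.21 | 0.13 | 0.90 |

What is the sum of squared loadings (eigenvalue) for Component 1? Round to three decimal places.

2.922

SS loadings for Component 1 = (-0.47)² + 0.09² + (-0.25)² + 0.70² + 0.15² + (-0.86)² + (-0.87)² + (-0.76)² + 0.21² = 0.2209 + 0.0081 + 0.0625 + 0.4900 + 0.0225 + 0.7396 + 0.7569 + 0.5776 + 0.0441 = 2.9222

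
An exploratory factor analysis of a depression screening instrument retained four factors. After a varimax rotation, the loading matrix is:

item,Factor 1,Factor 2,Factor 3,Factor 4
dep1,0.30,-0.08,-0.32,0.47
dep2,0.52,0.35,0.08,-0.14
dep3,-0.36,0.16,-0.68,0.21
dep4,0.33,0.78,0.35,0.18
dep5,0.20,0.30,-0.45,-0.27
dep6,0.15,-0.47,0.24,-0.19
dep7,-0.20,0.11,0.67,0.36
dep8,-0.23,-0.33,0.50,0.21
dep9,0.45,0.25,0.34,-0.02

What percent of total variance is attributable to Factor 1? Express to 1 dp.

10.6%

SS loadings for Factor 1 = 0.30² + 0.52² + (-0.36)² + 0.33² + 0.20² + 0.15² + (-0.20)² + (-0.23)² + 0.45² = 0.9568
With 9 standardized items, total variance = 9. Proportion = 0.9568/9 = 0.1063 → 10.63%.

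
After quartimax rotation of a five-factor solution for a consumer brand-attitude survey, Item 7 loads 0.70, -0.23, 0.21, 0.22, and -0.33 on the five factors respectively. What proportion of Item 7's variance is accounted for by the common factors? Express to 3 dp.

0.744

h² = 0.70² + (-0.23)² + 0.21² + 0.22² + (-0.33)² = 0.4900 + 0.0529 + 0.0441 + 0.0484 + 0.1089 = 0.7443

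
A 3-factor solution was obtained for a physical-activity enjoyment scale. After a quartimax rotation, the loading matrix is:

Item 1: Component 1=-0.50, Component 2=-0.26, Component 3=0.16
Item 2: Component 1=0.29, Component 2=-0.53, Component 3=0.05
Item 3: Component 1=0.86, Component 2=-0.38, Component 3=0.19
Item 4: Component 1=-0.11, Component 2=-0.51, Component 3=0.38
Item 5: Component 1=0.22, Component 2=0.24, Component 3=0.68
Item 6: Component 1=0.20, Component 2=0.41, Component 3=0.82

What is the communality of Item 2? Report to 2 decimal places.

0.37

h² = 0.29² + (-0.53)² + 0.05² = 0.0841 + 0.2809 + 0.0025 = 0.3675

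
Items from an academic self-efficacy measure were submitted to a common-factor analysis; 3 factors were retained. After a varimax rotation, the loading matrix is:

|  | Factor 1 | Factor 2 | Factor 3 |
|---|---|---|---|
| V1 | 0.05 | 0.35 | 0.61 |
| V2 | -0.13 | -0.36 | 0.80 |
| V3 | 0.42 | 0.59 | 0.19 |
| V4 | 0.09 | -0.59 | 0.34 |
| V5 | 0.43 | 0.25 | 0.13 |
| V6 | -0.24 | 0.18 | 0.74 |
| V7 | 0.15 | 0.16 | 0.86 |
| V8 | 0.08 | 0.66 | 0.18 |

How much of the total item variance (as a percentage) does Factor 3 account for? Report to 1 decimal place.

SS loadings for Factor 3 = 0.61² + 0.80² + 0.19² + 0.34² + 0.13² + 0.74² + 0.86² + 0.18² = 2.5003
With 8 standardized items, total variance = 8. Proportion = 2.5003/8 = 0.3125 → 31.25%.

31.3%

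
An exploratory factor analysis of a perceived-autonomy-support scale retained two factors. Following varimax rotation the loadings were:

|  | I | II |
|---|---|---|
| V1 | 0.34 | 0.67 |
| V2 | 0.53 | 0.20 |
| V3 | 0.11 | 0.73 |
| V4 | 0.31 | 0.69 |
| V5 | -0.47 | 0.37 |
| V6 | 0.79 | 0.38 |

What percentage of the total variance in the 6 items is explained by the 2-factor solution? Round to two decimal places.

52.15%

SS loadings by factor: 1.3497, 1.7792; total = 3.1289.
Total variance with 6 standardized items is 6, so the solution explains 3.1289/6 = 0.5215 = 52.15%.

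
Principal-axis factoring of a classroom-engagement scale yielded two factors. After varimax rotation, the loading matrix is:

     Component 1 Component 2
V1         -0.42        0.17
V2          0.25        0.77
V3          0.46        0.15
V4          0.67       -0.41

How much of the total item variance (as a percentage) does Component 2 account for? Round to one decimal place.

20.3%

SS loadings for Component 2 = 0.17² + 0.77² + 0.15² + (-0.41)² = 0.8124
With 4 standardized items, total variance = 4. Proportion = 0.8124/4 = 0.2031 → 20.31%.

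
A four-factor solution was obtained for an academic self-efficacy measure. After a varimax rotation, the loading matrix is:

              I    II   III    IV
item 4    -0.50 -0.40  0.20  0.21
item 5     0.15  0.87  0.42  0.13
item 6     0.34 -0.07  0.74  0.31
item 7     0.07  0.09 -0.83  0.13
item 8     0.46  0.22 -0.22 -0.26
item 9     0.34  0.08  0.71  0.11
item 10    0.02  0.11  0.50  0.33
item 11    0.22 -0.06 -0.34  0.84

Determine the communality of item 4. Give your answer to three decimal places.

h² = (-0.50)² + (-0.40)² + 0.20² + 0.21² = 0.2500 + 0.1600 + 0.0400 + 0.0441 = 0.4941

0.494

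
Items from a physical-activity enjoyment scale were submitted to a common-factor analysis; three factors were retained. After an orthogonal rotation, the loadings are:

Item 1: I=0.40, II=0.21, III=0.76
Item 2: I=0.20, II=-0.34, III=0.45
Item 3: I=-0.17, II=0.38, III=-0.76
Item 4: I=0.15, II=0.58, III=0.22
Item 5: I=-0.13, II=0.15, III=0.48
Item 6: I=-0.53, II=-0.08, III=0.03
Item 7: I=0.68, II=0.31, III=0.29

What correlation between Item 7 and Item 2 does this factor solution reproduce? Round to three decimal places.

0.161

r̂ = Σ λ_i·λ_j across factors = (0.68)(0.20) + (0.31)(-0.34) + (0.29)(0.45)
  = +0.1360 -0.1054 +0.1305 = 0.1611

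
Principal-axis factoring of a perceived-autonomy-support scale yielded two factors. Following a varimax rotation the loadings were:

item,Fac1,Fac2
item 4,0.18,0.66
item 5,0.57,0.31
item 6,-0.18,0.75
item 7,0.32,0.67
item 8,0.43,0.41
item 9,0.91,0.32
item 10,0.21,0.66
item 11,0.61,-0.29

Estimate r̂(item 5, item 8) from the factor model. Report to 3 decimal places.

0.372

r̂ = Σ λ_i·λ_j across factors = (0.57)(0.43) + (0.31)(0.41)
  = +0.2451 +0.1271 = 0.3722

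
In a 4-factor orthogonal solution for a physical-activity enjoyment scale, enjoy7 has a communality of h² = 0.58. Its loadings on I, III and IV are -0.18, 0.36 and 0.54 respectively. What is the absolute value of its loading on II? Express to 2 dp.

Under orthogonal rotation h² = Σλ², so λ_II² = h² − (0.4536) = 0.58 − 0.4536 = 0.1264.
|λ| = √0.1264 = 0.3555.

0.36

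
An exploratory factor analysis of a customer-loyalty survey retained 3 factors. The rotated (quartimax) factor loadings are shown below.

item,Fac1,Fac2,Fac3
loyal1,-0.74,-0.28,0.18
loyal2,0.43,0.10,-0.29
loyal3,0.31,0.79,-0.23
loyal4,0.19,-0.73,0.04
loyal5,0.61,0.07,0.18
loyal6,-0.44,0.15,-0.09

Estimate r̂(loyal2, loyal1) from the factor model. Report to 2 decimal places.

-0.40

r̂ = Σ λ_i·λ_j across factors = (0.43)(-0.74) + (0.10)(-0.28) + (-0.29)(0.18)
  = -0.3182 -0.0280 -0.0522 = -0.3984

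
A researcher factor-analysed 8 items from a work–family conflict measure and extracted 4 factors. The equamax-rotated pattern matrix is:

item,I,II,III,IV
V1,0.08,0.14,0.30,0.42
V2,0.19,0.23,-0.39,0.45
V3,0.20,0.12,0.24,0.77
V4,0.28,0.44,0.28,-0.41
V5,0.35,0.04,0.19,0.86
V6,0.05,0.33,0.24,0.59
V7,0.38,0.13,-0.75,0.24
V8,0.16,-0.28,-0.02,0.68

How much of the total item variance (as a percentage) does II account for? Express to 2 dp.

SS loadings for II = 0.14² + 0.23² + 0.12² + 0.44² + 0.04² + 0.33² + 0.13² + (-0.28)² = 0.4863
With 8 standardized items, total variance = 8. Proportion = 0.4863/8 = 0.0608 → 6.08%.

6.08%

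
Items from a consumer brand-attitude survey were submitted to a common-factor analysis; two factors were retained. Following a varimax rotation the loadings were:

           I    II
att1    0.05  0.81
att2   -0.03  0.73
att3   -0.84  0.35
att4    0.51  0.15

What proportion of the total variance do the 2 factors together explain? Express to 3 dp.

Communalities: 0.6586, 0.5338, 0.8281, 0.2826; Σh² = 2.3031.
Total variance with 4 standardized items is 4, so the solution explains 2.3031/4 = 0.5758.

0.576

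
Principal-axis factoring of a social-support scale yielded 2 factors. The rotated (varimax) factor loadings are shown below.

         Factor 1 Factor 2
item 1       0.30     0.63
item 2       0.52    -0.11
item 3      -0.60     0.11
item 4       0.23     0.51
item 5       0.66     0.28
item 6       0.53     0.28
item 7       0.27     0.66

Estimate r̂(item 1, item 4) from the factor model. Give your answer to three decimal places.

0.390

r̂ = Σ λ_i·λ_j across factors = (0.30)(0.23) + (0.63)(0.51)
  = +0.0690 +0.3213 = 0.3903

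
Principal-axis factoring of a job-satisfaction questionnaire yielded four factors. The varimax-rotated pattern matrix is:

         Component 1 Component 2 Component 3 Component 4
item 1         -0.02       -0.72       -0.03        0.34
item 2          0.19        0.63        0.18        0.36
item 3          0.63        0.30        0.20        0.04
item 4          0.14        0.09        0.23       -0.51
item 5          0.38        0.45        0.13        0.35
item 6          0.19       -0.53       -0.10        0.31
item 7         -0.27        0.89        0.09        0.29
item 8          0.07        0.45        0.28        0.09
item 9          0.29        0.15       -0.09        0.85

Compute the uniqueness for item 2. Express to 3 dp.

0.405

h² = 0.19² + 0.63² + 0.18² + 0.36² = 0.0361 + 0.3969 + 0.0324 + 0.1296 = 0.5950
Uniqueness u² = 1 − h² = 1 − 0.5950 = 0.4050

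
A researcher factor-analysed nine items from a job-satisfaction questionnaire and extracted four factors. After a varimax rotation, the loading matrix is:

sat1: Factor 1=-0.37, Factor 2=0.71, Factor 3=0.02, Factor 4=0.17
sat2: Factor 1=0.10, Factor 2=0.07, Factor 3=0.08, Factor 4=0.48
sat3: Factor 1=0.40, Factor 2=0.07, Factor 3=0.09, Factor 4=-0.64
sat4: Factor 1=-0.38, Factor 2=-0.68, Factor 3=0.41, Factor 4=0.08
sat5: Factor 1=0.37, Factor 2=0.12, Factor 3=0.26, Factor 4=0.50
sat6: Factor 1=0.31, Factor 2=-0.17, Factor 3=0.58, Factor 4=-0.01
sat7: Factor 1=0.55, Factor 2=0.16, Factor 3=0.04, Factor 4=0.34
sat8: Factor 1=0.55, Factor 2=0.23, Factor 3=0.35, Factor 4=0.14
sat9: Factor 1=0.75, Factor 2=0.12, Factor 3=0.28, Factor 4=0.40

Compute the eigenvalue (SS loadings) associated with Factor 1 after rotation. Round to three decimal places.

SS loadings for Factor 1 = (-0.37)² + 0.10² + 0.40² + (-0.38)² + 0.37² + 0.31² + 0.55² + 0.55² + 0.75² = 0.1369 + 0.0100 + 0.1600 + 0.1444 + 0.1369 + 0.0961 + 0.3025 + 0.3025 + 0.5625 = 1.8518

1.852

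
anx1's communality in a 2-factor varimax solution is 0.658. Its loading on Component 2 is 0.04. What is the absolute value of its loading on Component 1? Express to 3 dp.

Under orthogonal rotation h² = Σλ², so λ_Component 1² = h² − (0.0016) = 0.658 − 0.0016 = 0.6564.
|λ| = √0.6564 = 0.8102.

0.810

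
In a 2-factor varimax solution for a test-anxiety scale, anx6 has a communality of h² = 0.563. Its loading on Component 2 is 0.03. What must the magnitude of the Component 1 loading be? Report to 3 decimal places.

0.750

Under orthogonal rotation h² = Σλ², so λ_Component 1² = h² − (0.0009) = 0.563 − 0.0009 = 0.5621.
|λ| = √0.5621 = 0.7497.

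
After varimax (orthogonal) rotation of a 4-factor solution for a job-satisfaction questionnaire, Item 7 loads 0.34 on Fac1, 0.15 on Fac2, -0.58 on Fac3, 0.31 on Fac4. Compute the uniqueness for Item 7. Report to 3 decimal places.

h² = 0.34² + 0.15² + (-0.58)² + 0.31² = 0.1156 + 0.0225 + 0.3364 + 0.0961 = 0.5706
Uniqueness u² = 1 − h² = 1 − 0.5706 = 0.4294

0.429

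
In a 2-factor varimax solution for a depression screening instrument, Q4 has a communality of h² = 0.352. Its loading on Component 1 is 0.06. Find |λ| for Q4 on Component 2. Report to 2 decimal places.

Under orthogonal rotation h² = Σλ², so λ_Component 2² = h² − (0.0036) = 0.352 − 0.0036 = 0.3484.
|λ| = √0.3484 = 0.5903.

0.59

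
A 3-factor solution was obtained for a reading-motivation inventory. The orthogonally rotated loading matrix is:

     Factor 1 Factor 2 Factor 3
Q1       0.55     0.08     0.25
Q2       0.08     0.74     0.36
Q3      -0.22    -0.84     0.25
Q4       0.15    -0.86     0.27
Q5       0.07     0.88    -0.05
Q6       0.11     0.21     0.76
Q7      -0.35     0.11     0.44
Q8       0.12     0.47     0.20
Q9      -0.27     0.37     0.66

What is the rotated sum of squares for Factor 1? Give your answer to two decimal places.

0.61

SS loadings for Factor 1 = 0.55² + 0.08² + (-0.22)² + 0.15² + 0.07² + 0.11² + (-0.35)² + 0.12² + (-0.27)² = 0.3025 + 0.0064 + 0.0484 + 0.0225 + 0.0049 + 0.0121 + 0.1225 + 0.0144 + 0.0729 = 0.6066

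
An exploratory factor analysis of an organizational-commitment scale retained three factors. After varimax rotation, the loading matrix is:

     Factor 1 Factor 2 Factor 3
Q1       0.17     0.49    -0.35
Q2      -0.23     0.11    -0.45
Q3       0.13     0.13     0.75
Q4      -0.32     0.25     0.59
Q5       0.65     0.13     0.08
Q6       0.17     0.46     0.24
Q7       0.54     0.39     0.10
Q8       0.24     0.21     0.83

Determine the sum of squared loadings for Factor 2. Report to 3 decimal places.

0.756

SS loadings for Factor 2 = 0.49² + 0.11² + 0.13² + 0.25² + 0.13² + 0.46² + 0.39² + 0.21² = 0.2401 + 0.0121 + 0.0169 + 0.0625 + 0.0169 + 0.2116 + 0.1521 + 0.0441 = 0.7563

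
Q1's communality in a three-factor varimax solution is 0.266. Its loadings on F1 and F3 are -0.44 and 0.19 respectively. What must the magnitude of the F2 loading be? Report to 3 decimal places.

Under orthogonal rotation h² = Σλ², so λ_F2² = h² − (0.2297) = 0.266 − 0.2297 = 0.0363.
|λ| = √0.0363 = 0.1905.

0.191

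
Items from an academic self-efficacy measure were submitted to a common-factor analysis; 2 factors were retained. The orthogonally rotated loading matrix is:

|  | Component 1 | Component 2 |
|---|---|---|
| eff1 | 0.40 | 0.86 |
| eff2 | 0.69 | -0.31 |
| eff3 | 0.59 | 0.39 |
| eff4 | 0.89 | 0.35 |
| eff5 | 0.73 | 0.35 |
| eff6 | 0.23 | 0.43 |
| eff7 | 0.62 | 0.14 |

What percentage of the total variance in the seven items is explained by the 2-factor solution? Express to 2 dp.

Communalities: 0.8996, 0.5722, 0.5002, 0.9146, 0.6554, 0.2378, 0.4040; Σh² = 4.1838.
Total variance with 7 standardized items is 7, so the solution explains 4.1838/7 = 0.5977 = 59.77%.

59.77%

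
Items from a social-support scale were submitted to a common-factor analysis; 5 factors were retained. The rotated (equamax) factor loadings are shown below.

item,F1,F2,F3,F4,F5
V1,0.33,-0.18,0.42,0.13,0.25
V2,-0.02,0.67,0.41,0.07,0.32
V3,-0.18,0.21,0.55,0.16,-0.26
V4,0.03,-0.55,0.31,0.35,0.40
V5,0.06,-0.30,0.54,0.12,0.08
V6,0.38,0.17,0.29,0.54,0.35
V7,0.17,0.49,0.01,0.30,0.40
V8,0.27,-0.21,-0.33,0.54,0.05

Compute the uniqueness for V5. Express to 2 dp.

h² = 0.06² + (-0.30)² + 0.54² + 0.12² + 0.08² = 0.0036 + 0.0900 + 0.2916 + 0.0144 + 0.0064 = 0.4060
Uniqueness u² = 1 − h² = 1 − 0.4060 = 0.5940

0.59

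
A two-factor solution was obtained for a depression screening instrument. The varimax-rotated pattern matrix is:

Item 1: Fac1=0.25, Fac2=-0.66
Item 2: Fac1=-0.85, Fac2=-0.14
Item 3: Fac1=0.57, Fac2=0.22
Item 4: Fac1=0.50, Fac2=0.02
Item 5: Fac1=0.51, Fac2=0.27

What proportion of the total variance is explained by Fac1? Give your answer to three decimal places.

SS loadings for Fac1 = 0.25² + (-0.85)² + 0.57² + 0.50² + 0.51² = 1.6200
Proportion of variance = 1.6200 / 5 = 0.3240.

0.324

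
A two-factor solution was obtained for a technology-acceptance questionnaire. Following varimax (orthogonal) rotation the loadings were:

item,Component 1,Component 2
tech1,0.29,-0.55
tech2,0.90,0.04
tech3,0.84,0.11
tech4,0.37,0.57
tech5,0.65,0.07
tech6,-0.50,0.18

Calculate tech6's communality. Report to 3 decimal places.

h² = (-0.50)² + 0.18² = 0.2500 + 0.0324 = 0.2824

0.282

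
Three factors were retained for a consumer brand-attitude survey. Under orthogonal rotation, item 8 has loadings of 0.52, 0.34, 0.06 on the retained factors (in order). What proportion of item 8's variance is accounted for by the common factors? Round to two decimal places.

h² = 0.52² + 0.34² + 0.06² = 0.2704 + 0.1156 + 0.0036 = 0.3896

0.39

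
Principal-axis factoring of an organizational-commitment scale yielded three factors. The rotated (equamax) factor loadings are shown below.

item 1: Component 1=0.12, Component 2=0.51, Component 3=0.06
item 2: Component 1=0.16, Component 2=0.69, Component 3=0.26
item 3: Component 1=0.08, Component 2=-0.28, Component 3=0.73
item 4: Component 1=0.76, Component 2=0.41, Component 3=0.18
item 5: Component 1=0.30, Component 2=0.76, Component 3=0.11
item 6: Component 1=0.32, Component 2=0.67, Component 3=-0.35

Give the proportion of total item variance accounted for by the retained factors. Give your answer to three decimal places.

0.599

Communalities: 0.2781, 0.5693, 0.6177, 0.7781, 0.6797, 0.6738; Σh² = 3.5967.
Total variance with 6 standardized items is 6, so the solution explains 3.5967/6 = 0.5994.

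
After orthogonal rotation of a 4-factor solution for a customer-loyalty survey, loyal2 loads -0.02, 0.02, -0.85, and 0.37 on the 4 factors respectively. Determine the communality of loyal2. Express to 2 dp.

h² = (-0.02)² + 0.02² + (-0.85)² + 0.37² = 0.0004 + 0.0004 + 0.7225 + 0.1369 = 0.8602

0.86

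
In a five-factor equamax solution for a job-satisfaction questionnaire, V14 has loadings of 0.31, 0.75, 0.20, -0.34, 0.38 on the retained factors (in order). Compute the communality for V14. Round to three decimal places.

h² = 0.31² + 0.75² + 0.20² + (-0.34)² + 0.38² = 0.0961 + 0.5625 + 0.0400 + 0.1156 + 0.1444 = 0.9586

0.959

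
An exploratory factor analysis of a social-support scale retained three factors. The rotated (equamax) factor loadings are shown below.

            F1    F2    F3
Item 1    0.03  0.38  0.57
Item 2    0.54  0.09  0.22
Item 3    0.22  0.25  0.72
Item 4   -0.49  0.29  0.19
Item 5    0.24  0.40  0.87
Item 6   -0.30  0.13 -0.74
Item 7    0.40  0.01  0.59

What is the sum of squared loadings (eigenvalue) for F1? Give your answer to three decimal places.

0.889

SS loadings for F1 = 0.03² + 0.54² + 0.22² + (-0.49)² + 0.24² + (-0.30)² + 0.40² = 0.0009 + 0.2916 + 0.0484 + 0.2401 + 0.0576 + 0.0900 + 0.1600 = 0.8886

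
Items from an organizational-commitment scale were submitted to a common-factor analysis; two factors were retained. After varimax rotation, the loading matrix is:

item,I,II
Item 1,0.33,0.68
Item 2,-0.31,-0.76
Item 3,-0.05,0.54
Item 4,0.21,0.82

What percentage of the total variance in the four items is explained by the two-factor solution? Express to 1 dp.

Communalities: 0.5713, 0.6737, 0.2941, 0.7165; Σh² = 2.2556.
Total variance with 4 standardized items is 4, so the solution explains 2.2556/4 = 0.5639 = 56.39%.

56.4%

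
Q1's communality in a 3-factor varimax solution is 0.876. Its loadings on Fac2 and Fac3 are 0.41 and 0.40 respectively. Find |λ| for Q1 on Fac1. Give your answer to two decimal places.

0.74

Under orthogonal rotation h² = Σλ², so λ_Fac1² = h² − (0.3281) = 0.876 − 0.3281 = 0.5479.
|λ| = √0.5479 = 0.7402.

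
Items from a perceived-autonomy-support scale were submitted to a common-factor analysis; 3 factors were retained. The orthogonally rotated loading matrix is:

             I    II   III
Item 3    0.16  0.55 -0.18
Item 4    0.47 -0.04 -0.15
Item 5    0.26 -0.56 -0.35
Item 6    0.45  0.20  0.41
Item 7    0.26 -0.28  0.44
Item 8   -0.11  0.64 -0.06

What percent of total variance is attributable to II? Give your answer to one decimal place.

SS loadings for II = 0.55² + (-0.04)² + (-0.56)² + 0.20² + (-0.28)² + 0.64² = 1.1457
With 6 standardized items, total variance = 6. Proportion = 1.1457/6 = 0.1910 → 19.10%.

19.1%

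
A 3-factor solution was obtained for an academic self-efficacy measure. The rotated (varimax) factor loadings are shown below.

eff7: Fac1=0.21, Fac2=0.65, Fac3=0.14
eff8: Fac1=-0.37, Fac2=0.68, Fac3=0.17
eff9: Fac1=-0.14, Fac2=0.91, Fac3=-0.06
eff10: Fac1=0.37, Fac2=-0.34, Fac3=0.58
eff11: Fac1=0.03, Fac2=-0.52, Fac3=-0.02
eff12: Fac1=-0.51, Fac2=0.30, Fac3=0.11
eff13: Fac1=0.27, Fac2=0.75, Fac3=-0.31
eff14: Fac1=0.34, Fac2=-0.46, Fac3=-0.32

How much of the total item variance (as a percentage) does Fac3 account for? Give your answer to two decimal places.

7.49%

SS loadings for Fac3 = 0.14² + 0.17² + (-0.06)² + 0.58² + (-0.02)² + 0.11² + (-0.31)² + (-0.32)² = 0.5995
With 8 standardized items, total variance = 8. Proportion = 0.5995/8 = 0.0749 → 7.49%.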